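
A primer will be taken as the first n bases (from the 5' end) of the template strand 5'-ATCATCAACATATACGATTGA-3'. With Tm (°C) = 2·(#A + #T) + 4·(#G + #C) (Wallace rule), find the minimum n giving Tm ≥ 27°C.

First 10 bases: ATCATCAACA → Tm = 26°C (< 27°C)
First 11 bases: ATCATCAACAT → Tm = 28°C (≥ 27°C)
Each additional base adds 2°C (A/T) or 4°C (G/C), so Tm is non-decreasing in n; n = 11 is the first length to reach 27°C.

n = 11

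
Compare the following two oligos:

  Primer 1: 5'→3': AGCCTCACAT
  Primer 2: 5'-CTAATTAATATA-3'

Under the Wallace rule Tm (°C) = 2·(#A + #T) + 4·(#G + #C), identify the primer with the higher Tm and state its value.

Primer 1, 30°C

Primer 1: A+T=5, G+C=5 → Tm = 2(5)+4(5) = 30°C
Primer 2: A+T=11, G+C=1 → Tm = 2(11)+4(1) = 26°C
30°C vs 26°C → primer 1 is higher.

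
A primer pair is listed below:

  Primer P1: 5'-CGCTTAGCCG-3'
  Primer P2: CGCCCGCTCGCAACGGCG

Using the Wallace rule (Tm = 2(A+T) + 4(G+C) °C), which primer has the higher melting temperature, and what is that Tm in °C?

Primer P2, 66°C

Primer P1: A+T=3, G+C=7 → Tm = 2(3)+4(7) = 34°C
Primer P2: A+T=3, G+C=15 → Tm = 2(3)+4(15) = 66°C
34°C vs 66°C → primer P2 is higher.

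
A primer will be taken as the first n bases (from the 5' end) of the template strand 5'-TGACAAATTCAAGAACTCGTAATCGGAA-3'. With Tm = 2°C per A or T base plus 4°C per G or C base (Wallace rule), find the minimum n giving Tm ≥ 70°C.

First 25 bases: TGACAAATTCAAGAACTCGTAATCG → Tm = 68°C (< 70°C)
First 26 bases: TGACAAATTCAAGAACTCGTAATCGG → Tm = 72°C (≥ 70°C)
Since every base adds ≥2°C, Tm only increases with n, so the threshold is first crossed at n = 26.

n = 26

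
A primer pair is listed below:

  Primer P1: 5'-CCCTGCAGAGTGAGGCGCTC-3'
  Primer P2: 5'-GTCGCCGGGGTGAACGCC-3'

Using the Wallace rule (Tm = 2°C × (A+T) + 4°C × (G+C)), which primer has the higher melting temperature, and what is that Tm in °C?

Primer P1, 68°C

Primer P1: A+T=6, G+C=14 → Tm = 2(6)+4(14) = 68°C
Primer P2: A+T=4, G+C=14 → Tm = 2(4)+4(14) = 64°C
68°C vs 64°C → primer P1 is higher.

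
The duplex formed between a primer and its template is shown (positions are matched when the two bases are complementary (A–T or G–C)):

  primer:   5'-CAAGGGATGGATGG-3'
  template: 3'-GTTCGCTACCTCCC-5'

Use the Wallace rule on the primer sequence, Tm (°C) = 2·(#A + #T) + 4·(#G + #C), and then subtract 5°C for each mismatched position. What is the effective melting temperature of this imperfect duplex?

Primer base counts: A=4, T=2, G=7, C=1 → A+T=6, G+C=8
Perfect-match Tm = 2(6) + 4(8) = 12 + 32 = 44°C
Mismatches (positions where the bases are not complementary): 2 (at positions 5, 12)
Effective Tm = 44 − 2×5 = 44 − 10 = 34°C

34°C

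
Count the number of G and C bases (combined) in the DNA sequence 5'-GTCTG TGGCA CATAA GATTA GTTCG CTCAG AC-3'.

15

Base counts: G=8, T=9, A=8, C=7
Total G or C: 8 + 7 = 15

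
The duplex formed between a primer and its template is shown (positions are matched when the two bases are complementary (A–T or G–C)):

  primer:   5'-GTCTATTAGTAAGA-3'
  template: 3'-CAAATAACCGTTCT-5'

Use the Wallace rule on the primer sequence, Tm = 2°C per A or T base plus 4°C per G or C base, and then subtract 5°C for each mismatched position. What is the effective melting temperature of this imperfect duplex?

21°C

Primer base counts: A=5, T=5, G=3, C=1 → A+T=10, G+C=4
Perfect-match Tm = 2(10) + 4(4) = 20 + 16 = 36°C
Mismatches (positions where the bases are not complementary): 3 (at positions 3, 8, 10)
Effective Tm = 36 − 3×5 = 36 − 15 = 21°C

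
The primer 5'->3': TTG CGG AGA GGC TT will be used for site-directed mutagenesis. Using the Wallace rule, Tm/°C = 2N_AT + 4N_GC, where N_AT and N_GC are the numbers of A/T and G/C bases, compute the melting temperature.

44°C

A=2, C=2, G=6, T=4
A+T = 6, G+C = 8
Tm = 4·8 + 2·6 = 32 + 12 = 44°C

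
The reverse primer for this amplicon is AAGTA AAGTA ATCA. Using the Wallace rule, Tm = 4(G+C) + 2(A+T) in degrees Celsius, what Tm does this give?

34°C

T=3, C=1, A=8, G=2
AT pairs contribute 11, GC pairs contribute 3.
Tm = 4·3 + 2·11 = 12 + 22 = 34°C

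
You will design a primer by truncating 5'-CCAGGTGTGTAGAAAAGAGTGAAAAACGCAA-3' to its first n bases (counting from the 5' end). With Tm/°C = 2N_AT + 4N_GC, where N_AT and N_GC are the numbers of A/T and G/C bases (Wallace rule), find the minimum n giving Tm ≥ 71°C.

n = 26

First 25 bases: CCAGGTGTGTAGAAAAGAGTGAAAA → Tm = 70°C (< 71°C)
First 26 bases: CCAGGTGTGTAGAAAAGAGTGAAAAA → Tm = 72°C (≥ 71°C)
Since every base adds ≥2°C, Tm only increases with n, so the threshold is first crossed at n = 26.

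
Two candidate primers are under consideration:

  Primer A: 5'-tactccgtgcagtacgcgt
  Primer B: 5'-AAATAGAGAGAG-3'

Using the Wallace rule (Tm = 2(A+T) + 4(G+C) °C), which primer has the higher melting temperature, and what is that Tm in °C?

Primer A: A+T=8, G+C=11 → Tm = 2(8)+4(11) = 60°C
Primer B: A+T=8, G+C=4 → Tm = 2(8)+4(4) = 32°C
60°C vs 32°C → primer A is higher.

Primer A, 60°C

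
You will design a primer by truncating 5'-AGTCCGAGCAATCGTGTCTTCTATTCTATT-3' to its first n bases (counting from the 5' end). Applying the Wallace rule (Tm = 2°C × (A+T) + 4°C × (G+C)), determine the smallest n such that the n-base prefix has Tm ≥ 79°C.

n = 28

First 27 bases: AGTCCGAGCAATCGTGTCTTCTATTCT → Tm = 78°C (< 79°C)
First 28 bases: AGTCCGAGCAATCGTGTCTTCTATTCTA → Tm = 80°C (≥ 79°C)
Since every base adds ≥2°C, Tm only increases with n, so the threshold is first crossed at n = 28.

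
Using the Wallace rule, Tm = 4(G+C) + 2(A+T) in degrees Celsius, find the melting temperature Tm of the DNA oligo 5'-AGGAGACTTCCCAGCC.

Scanning the sequence gives C=6, G=4, A=4, T=2.
So N_AT = 6 and N_GC = 10.
Tm = 2(6) + 4(10) = 12 + 40 = 52°C

52°C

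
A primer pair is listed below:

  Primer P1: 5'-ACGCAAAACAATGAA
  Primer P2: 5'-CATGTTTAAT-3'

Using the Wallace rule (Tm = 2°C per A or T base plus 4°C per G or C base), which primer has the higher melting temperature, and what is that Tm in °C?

Primer P1, 40°C

Primer P1: A+T=10, G+C=5 → Tm = 2(10)+4(5) = 40°C
Primer P2: A+T=8, G+C=2 → Tm = 2(8)+4(2) = 24°C
40°C vs 24°C → primer P1 is higher.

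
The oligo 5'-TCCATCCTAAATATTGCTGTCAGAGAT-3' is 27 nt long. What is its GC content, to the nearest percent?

37%

Base counts: C=6, G=4, T=9, A=8
G+C = 4 + 6 = 10 out of 27 bases
%GC = 10/27 × 100 = 37.04% ≈ 37%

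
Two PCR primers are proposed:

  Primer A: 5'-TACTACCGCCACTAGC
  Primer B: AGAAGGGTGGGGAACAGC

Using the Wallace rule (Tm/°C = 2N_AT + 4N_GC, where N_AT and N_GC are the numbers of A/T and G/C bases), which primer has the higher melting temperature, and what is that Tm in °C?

Primer B, 58°C

Primer A: A+T=7, G+C=9 → Tm = 2(7)+4(9) = 50°C
Primer B: A+T=7, G+C=11 → Tm = 2(7)+4(11) = 58°C
50°C vs 58°C → primer B is higher.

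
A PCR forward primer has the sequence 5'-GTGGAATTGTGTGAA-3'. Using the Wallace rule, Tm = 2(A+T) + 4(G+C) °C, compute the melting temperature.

C=0, A=4, G=6, T=5
A+T = 9, G+C = 6
Tm = 4·6 + 2·9 = 24 + 18 = 42°C

42°C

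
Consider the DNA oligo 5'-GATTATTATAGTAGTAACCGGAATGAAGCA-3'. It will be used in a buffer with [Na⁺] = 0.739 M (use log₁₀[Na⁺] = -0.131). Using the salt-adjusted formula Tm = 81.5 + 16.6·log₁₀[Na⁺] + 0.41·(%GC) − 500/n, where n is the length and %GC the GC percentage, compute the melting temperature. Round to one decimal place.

76.3°C

Length n = 30. A=12, G=7, T=8, C=3
G+C = 10, so %GC = 10/30 × 100 = 33.333%
Salt term: 16.6 × (-0.131) = -2.175
GC term: 0.41 × 33.333 = 13.667; length term: −500/30 = −16.667
Tm = 81.5 + (-2.175) + 13.667 − 16.667 = 76.325 → 76.3°C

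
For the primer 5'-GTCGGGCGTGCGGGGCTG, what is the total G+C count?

15

Counting bases: C=4, A=0, G=11, T=3
Total G or C: 11 + 4 = 15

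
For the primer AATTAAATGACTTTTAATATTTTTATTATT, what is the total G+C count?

Scanning the sequence gives C=1, A=11, G=1, T=17.
Total G or C: 1 + 1 = 2

2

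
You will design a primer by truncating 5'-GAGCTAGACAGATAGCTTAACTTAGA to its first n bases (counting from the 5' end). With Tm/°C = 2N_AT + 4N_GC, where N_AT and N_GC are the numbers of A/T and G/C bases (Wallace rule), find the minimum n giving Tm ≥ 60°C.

First 20 bases: GAGCTAGACAGATAGCTTAA → Tm = 56°C (< 60°C)
First 21 bases: GAGCTAGACAGATAGCTTAAC → Tm = 60°C (≥ 60°C)
Each additional base adds 2°C (A/T) or 4°C (G/C), so Tm is non-decreasing in n; n = 21 is the first length to reach 60°C.

n = 21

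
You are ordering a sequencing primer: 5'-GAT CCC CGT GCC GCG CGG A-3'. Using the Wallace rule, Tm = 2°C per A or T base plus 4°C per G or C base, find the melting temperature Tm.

Scanning the sequence gives G=7, C=8, T=2, A=2.
So N_AT = 4 and N_GC = 15.
Tm = 4·15 + 2·4 = 60 + 8 = 68°C

68°C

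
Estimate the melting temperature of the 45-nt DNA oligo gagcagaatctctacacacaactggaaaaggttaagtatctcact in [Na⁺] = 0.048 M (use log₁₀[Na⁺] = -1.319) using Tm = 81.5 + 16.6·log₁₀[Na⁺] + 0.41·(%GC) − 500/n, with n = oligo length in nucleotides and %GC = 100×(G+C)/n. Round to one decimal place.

64.9°C

Length n = 45. T=10, G=8, C=10, A=17
G+C = 18, so %GC = 18/45 × 100 = 40%
Salt term: 16.6 × (-1.319) = -21.895
GC term: 0.41 × 40 = 16.4; length term: −500/45 = −11.111
Tm = 81.5 + (-21.895) + 16.4 − 11.111 = 64.894 → 64.9°C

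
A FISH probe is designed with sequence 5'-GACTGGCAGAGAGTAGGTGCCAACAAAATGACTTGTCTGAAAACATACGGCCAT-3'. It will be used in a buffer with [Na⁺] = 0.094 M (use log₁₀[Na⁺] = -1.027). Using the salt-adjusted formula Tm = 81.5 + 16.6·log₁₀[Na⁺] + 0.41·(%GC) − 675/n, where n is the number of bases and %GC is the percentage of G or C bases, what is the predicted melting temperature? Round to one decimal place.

Length n = 54. Counting bases: A=19, C=11, T=10, G=14
G+C = 25, so %GC = 25/54 × 100 = 46.296%
Salt term: 16.6 × (-1.027) = -17.048
GC term: 0.41 × 46.296 = 18.981; length term: −675/54 = −12.5
Tm = 81.5 + (-17.048) + 18.981 − 12.5 = 70.933 → 70.9°C

70.9°C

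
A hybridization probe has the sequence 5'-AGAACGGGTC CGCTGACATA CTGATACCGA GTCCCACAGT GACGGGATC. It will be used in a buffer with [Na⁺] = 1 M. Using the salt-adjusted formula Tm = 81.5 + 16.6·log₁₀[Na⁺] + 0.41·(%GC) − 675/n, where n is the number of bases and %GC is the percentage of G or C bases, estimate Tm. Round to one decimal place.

91.2°C

Length n = 49. C=14, T=8, G=14, A=13
G+C = 28, so %GC = 28/49 × 100 = 57.143%
Salt term: 16.6 × (0) = 0
GC term: 0.41 × 57.143 = 23.429; length term: −675/49 = −13.776
Tm = 81.5 + (0) + 23.429 − 13.776 = 91.153 → 91.2°C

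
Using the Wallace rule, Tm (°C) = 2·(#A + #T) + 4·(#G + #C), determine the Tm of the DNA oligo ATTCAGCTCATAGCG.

Scanning the sequence gives G=3, A=4, C=4, T=4.
A+T = 8, G+C = 7
Tm = 4·7 + 2·8 = 28 + 16 = 44°C

44°C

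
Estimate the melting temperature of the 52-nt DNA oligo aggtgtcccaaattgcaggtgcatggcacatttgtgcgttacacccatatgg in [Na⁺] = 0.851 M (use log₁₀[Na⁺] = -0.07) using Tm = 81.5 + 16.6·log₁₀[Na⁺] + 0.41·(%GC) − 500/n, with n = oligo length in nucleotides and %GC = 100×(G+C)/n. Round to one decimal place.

Length n = 52. Scanning the sequence gives T=14, C=12, A=12, G=14.
G+C = 26, so %GC = 26/52 × 100 = 50%
Salt term: 16.6 × (-0.07) = -1.162
GC term: 0.41 × 50 = 20.5; length term: −500/52 = −9.615
Tm = 81.5 + (-1.162) + 20.5 − 9.615 = 91.223 → 91.2°C

91.2°C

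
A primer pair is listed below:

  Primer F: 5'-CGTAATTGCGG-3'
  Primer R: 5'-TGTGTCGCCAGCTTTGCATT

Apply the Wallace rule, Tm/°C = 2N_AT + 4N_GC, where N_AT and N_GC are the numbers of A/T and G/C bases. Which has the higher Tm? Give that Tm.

Primer F: A+T=5, G+C=6 → Tm = 2(5)+4(6) = 34°C
Primer R: A+T=10, G+C=10 → Tm = 2(10)+4(10) = 60°C
34°C vs 60°C → primer R is higher.

Primer R, 60°C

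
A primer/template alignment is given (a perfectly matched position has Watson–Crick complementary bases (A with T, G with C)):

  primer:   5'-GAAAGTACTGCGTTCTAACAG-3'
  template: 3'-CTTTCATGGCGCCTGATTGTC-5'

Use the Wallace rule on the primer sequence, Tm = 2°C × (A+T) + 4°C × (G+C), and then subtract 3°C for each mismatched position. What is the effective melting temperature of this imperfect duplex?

Primer base counts: A=7, T=5, G=5, C=4 → A+T=12, G+C=9
Perfect-match Tm = 2(12) + 4(9) = 24 + 36 = 60°C
Mismatches (positions where the bases are not complementary): 3 (at positions 9, 13, 14)
Effective Tm = 60 − 3×3 = 60 − 9 = 51°C

51°C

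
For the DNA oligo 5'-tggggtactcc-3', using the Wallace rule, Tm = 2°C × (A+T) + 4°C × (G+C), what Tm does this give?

Base counts: C=3, G=4, T=3, A=1
AT pairs contribute 4, GC pairs contribute 7.
Tm = 2(4) + 4(7) = 8 + 28 = 36°C

36°C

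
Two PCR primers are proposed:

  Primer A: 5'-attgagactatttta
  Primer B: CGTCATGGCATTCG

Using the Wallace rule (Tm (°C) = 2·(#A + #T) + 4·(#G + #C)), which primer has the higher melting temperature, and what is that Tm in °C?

Primer B, 44°C

Primer A: A+T=12, G+C=3 → Tm = 2(12)+4(3) = 36°C
Primer B: A+T=6, G+C=8 → Tm = 2(6)+4(8) = 44°C
36°C vs 44°C → primer B is higher.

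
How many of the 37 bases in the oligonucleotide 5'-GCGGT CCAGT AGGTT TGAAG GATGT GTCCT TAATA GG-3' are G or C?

Scanning the sequence gives C=5, G=13, A=8, T=11.
G+C = 13 + 5 = 18

18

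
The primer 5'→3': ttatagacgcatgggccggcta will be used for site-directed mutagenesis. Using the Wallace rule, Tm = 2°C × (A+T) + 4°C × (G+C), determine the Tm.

T=5, A=5, C=5, G=7
A+T = 10, G+C = 12
Tm = 2(10) + 4(12) = 20 + 48 = 68°C

68°C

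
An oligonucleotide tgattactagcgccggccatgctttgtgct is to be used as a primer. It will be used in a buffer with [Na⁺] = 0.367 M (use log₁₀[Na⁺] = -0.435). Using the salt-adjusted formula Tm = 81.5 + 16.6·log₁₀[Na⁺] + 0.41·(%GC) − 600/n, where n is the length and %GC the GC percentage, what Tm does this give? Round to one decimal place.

76.1°C

Length n = 30. Scanning the sequence gives A=4, T=10, C=8, G=8.
G+C = 16, so %GC = 16/30 × 100 = 53.333%
Salt term: 16.6 × (-0.435) = -7.221
GC term: 0.41 × 53.333 = 21.867; length term: −600/30 = −20
Tm = 81.5 + (-7.221) + 21.867 − 20 = 76.146 → 76.1°C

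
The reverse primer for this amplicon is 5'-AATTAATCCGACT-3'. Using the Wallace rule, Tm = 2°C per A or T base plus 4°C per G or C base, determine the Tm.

Scanning the sequence gives G=1, C=3, A=5, T=4.
A+T = 9, G+C = 4
Tm = 2(9) + 4(4) = 18 + 16 = 34°C

34°C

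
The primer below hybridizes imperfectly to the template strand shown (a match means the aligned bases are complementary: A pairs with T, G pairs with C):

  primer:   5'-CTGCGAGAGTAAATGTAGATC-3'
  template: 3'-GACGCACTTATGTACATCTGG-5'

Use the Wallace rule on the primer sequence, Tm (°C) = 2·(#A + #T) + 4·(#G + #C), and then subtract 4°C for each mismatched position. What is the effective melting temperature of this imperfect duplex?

44°C

Primer base counts: A=7, T=5, G=6, C=3 → A+T=12, G+C=9
Perfect-match Tm = 2(12) + 4(9) = 24 + 36 = 60°C
Mismatches (positions where the bases are not complementary): 4 (at positions 6, 9, 12, 20)
Effective Tm = 60 − 4×4 = 60 − 16 = 44°C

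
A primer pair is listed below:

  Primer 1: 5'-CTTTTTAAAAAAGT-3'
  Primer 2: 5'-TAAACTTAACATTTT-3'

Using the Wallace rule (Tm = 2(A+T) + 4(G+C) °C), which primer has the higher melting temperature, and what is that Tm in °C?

Primer 1: A+T=12, G+C=2 → Tm = 2(12)+4(2) = 32°C
Primer 2: A+T=13, G+C=2 → Tm = 2(13)+4(2) = 34°C
32°C vs 34°C → primer 2 is higher.

Primer 2, 34°C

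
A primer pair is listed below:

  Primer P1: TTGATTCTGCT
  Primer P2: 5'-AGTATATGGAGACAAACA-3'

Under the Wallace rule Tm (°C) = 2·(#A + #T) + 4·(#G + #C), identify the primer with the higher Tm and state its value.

Primer P2, 48°C

Primer P1: A+T=7, G+C=4 → Tm = 2(7)+4(4) = 30°C
Primer P2: A+T=12, G+C=6 → Tm = 2(12)+4(6) = 48°C
30°C vs 48°C → primer P2 is higher.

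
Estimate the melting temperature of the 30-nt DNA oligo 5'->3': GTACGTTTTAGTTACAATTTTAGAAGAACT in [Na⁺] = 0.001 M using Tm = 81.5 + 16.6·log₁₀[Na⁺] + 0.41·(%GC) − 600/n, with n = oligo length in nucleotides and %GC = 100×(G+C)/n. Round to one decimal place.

Length n = 30. A=10, T=12, C=3, G=5
G+C = 8, so %GC = 8/30 × 100 = 26.667%
Salt term: 16.6 × (-3) = -49.8
GC term: 0.41 × 26.667 = 10.933; length term: −600/30 = −20
Tm = 81.5 + (-49.8) + 10.933 − 20 = 22.633 → 22.6°C

22.6°C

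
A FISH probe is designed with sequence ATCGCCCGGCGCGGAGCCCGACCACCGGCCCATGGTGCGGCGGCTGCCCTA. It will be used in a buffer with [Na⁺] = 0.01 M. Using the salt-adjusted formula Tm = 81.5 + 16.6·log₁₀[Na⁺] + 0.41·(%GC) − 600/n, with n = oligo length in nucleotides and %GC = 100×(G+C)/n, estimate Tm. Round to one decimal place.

Length n = 51. A=6, T=5, C=22, G=18
G+C = 40, so %GC = 40/51 × 100 = 78.431%
Salt term: 16.6 × (-2) = -33.2
GC term: 0.41 × 78.431 = 32.157; length term: −600/51 = −11.765
Tm = 81.5 + (-33.2) + 32.157 − 11.765 = 68.692 → 68.7°C

68.7°C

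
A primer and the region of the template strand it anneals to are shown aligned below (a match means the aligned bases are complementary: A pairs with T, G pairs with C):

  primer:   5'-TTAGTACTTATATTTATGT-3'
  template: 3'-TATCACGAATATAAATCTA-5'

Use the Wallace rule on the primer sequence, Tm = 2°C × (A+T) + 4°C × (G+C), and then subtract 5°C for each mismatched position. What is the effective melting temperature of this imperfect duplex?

24°C

Primer base counts: A=5, T=11, G=2, C=1 → A+T=16, G+C=3
Perfect-match Tm = 2(16) + 4(3) = 32 + 12 = 44°C
Mismatches (positions where the bases are not complementary): 4 (at positions 1, 6, 17, 18)
Effective Tm = 44 − 4×5 = 44 − 20 = 24°C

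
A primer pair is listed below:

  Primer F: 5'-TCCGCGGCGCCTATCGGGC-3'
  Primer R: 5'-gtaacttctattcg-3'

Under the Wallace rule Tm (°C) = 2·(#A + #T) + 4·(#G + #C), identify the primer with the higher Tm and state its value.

Primer F: A+T=4, G+C=15 → Tm = 2(4)+4(15) = 68°C
Primer R: A+T=9, G+C=5 → Tm = 2(9)+4(5) = 38°C
68°C vs 38°C → primer F is higher.

Primer F, 68°C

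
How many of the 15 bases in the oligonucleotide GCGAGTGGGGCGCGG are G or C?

Counting bases: A=1, T=1, C=3, G=10
Total G or C: 10 + 3 = 13

13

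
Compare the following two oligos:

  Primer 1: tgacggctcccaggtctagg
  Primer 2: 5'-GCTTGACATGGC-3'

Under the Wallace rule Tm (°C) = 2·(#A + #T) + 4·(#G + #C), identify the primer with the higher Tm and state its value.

Primer 1, 66°C

Primer 1: A+T=7, G+C=13 → Tm = 2(7)+4(13) = 66°C
Primer 2: A+T=5, G+C=7 → Tm = 2(5)+4(7) = 38°C
66°C vs 38°C → primer 1 is higher.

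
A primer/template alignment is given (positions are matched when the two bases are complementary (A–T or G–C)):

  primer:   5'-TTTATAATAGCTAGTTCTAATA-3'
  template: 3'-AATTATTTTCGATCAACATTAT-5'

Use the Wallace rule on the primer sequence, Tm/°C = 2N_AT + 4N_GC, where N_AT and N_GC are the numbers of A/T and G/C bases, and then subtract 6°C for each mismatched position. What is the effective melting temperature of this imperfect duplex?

Primer base counts: A=8, T=10, G=2, C=2 → A+T=18, G+C=4
Perfect-match Tm = 2(18) + 4(4) = 36 + 16 = 52°C
Mismatches (positions where the bases are not complementary): 3 (at positions 3, 8, 17)
Effective Tm = 52 − 3×6 = 52 − 18 = 34°C

34°C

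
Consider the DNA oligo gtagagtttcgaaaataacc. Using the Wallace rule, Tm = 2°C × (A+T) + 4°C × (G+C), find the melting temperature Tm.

Base counts: C=3, T=5, A=8, G=4
AT pairs contribute 13, GC pairs contribute 7.
Tm = 4·7 + 2·13 = 28 + 26 = 54°C

54°C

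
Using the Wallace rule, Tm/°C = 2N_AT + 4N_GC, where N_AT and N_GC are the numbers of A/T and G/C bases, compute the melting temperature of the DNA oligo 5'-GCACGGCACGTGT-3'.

44°C

A=2, C=4, T=2, G=5
So N_AT = 4 and N_GC = 9.
Tm = 2(4) + 4(9) = 8 + 36 = 44°C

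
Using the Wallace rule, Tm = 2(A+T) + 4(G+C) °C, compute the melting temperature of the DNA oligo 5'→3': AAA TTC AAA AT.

24°C

Counting bases: A=7, G=0, T=3, C=1
So N_AT = 10 and N_GC = 1.
Tm = 2×10 + 4×1 = 24°C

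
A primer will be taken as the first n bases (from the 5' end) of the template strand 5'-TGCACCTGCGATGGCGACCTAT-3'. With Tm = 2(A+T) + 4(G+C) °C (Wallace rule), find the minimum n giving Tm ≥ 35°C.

First 10 bases: TGCACCTGCG → Tm = 34°C (< 35°C)
First 11 bases: TGCACCTGCGA → Tm = 36°C (≥ 35°C)
Since every base adds ≥2°C, Tm only increases with n, so the threshold is first crossed at n = 11.

n = 11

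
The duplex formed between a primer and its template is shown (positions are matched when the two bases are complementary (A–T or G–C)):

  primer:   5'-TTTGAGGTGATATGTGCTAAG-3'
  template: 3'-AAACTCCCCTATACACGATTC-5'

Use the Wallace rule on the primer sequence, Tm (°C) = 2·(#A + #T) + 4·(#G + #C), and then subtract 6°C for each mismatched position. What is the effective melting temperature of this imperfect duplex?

52°C

Primer base counts: A=5, T=8, G=7, C=1 → A+T=13, G+C=8
Perfect-match Tm = 2(13) + 4(8) = 26 + 32 = 58°C
Mismatches (positions where the bases are not complementary): 1 (at position 8)
Effective Tm = 58 − 1×6 = 58 − 6 = 52°C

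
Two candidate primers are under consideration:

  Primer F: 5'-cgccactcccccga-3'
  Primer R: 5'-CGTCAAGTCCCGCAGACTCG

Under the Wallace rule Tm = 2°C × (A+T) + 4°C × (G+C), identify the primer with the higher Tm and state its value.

Primer F: A+T=3, G+C=11 → Tm = 2(3)+4(11) = 50°C
Primer R: A+T=7, G+C=13 → Tm = 2(7)+4(13) = 66°C
50°C vs 66°C → primer R is higher.

Primer R, 66°C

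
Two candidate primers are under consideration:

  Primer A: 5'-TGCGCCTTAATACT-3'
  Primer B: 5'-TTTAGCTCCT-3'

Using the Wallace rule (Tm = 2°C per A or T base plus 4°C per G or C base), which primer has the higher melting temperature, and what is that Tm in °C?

Primer A: A+T=8, G+C=6 → Tm = 2(8)+4(6) = 40°C
Primer B: A+T=6, G+C=4 → Tm = 2(6)+4(4) = 28°C
40°C vs 28°C → primer A is higher.

Primer A, 40°C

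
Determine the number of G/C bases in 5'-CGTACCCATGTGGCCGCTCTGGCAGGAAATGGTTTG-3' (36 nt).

21

Base counts: G=12, A=6, C=9, T=9
Total G or C: 12 + 9 = 21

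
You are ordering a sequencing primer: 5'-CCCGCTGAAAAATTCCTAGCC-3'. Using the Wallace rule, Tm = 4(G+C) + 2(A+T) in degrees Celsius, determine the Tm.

64°C

Counting bases: T=4, A=6, G=3, C=8
So N_AT = 10 and N_GC = 11.
Tm = 4·11 + 2·10 = 44 + 20 = 64°C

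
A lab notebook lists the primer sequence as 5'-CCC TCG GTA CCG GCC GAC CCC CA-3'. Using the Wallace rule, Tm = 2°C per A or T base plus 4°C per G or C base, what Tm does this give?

Base counts: G=5, A=3, C=13, T=2
AT pairs contribute 5, GC pairs contribute 18.
Tm = 2×5 + 4×18 = 82°C

82°C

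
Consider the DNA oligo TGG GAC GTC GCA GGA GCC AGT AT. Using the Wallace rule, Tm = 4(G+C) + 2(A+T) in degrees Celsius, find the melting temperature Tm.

Counting bases: A=5, T=4, C=5, G=9
AT pairs contribute 9, GC pairs contribute 14.
Tm = 2(9) + 4(14) = 18 + 56 = 74°C

74°C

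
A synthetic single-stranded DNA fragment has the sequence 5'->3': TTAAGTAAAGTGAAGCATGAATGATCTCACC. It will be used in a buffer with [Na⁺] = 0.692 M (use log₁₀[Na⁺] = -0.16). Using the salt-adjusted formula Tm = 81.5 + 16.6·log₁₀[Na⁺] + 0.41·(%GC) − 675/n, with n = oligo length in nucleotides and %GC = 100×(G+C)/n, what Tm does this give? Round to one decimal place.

71.6°C

Length n = 31. Counting bases: G=6, A=12, C=5, T=8
G+C = 11, so %GC = 11/31 × 100 = 35.484%
Salt term: 16.6 × (-0.16) = -2.656
GC term: 0.41 × 35.484 = 14.548; length term: −675/31 = −21.774
Tm = 81.5 + (-2.656) + 14.548 − 21.774 = 71.618 → 71.6°C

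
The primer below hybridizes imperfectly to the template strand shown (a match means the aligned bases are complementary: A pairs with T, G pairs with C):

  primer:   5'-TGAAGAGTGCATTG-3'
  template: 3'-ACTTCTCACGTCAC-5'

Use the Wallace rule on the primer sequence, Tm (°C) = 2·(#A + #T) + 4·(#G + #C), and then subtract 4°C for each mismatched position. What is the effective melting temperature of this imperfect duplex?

36°C

Primer base counts: A=4, T=4, G=5, C=1 → A+T=8, G+C=6
Perfect-match Tm = 2(8) + 4(6) = 16 + 24 = 40°C
Mismatches (positions where the bases are not complementary): 1 (at position 12)
Effective Tm = 40 − 1×4 = 40 − 4 = 36°C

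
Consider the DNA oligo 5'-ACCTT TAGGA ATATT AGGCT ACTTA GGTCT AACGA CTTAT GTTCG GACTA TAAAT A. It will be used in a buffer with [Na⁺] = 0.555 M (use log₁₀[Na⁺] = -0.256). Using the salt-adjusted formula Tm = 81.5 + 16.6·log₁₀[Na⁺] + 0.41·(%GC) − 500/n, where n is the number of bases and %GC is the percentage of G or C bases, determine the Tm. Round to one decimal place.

Length n = 56. Counting bases: G=10, T=19, C=9, A=18
G+C = 19, so %GC = 19/56 × 100 = 33.929%
Salt term: 16.6 × (-0.256) = -4.25
GC term: 0.41 × 33.929 = 13.911; length term: −500/56 = −8.929
Tm = 81.5 + (-4.25) + 13.911 − 8.929 = 82.232 → 82.2°C

82.2°C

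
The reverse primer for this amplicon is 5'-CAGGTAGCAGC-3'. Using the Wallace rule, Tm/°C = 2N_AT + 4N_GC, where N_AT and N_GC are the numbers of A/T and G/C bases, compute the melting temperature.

G=4, A=3, C=3, T=1
A+T = 4, G+C = 7
Tm = 2(4) + 4(7) = 8 + 28 = 36°C

36°C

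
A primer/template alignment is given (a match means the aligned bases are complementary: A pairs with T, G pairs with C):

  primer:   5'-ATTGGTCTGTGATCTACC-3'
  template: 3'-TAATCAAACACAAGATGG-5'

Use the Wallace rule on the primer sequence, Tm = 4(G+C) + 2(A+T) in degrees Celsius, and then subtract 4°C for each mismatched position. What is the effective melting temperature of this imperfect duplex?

Primer base counts: A=3, T=7, G=4, C=4 → A+T=10, G+C=8
Perfect-match Tm = 2(10) + 4(8) = 20 + 32 = 52°C
Mismatches (positions where the bases are not complementary): 3 (at positions 4, 7, 12)
Effective Tm = 52 − 3×4 = 52 − 12 = 40°C

40°C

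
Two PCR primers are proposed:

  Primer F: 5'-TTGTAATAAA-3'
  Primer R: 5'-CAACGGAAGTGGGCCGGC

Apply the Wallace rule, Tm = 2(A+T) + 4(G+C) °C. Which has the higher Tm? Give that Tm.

Primer R, 62°C

Primer F: A+T=9, G+C=1 → Tm = 2(9)+4(1) = 22°C
Primer R: A+T=5, G+C=13 → Tm = 2(5)+4(13) = 62°C
22°C vs 62°C → primer R is higher.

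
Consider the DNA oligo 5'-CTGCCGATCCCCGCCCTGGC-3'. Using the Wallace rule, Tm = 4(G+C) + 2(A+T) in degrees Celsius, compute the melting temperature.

Scanning the sequence gives C=11, G=5, A=1, T=3.
A+T = 4, G+C = 16
Tm = 4·16 + 2·4 = 64 + 8 = 72°C

72°C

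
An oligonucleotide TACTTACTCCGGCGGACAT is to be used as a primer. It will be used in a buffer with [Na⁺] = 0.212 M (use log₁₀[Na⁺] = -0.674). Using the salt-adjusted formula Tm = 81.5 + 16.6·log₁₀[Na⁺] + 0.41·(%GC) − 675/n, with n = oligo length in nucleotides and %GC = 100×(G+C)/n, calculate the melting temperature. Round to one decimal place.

56.4°C

Length n = 19. Counting bases: G=4, C=6, T=5, A=4
G+C = 10, so %GC = 10/19 × 100 = 52.632%
Salt term: 16.6 × (-0.674) = -11.188
GC term: 0.41 × 52.632 = 21.579; length term: −675/19 = −35.526
Tm = 81.5 + (-11.188) + 21.579 − 35.526 = 56.365 → 56.4°C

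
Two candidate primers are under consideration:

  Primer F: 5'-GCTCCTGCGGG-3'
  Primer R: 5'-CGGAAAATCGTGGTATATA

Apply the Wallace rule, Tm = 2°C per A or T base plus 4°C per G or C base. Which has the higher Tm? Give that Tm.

Primer F: A+T=2, G+C=9 → Tm = 2(2)+4(9) = 40°C
Primer R: A+T=12, G+C=7 → Tm = 2(12)+4(7) = 52°C
40°C vs 52°C → primer R is higher.

Primer R, 52°C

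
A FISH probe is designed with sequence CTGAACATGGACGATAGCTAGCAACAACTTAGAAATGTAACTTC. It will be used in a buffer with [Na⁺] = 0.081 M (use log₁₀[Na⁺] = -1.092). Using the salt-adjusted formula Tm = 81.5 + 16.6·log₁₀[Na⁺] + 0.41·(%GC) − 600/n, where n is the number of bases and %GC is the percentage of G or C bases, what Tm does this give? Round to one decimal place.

Length n = 44. A=17, G=8, T=10, C=9
G+C = 17, so %GC = 17/44 × 100 = 38.636%
Salt term: 16.6 × (-1.092) = -18.127
GC term: 0.41 × 38.636 = 15.841; length term: −600/44 = −13.636
Tm = 81.5 + (-18.127) + 15.841 − 13.636 = 65.578 → 65.6°C

65.6°C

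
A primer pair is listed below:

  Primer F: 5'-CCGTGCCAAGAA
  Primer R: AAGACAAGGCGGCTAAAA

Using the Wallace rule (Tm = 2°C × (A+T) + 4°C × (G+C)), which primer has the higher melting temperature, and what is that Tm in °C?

Primer R, 52°C

Primer F: A+T=5, G+C=7 → Tm = 2(5)+4(7) = 38°C
Primer R: A+T=10, G+C=8 → Tm = 2(10)+4(8) = 52°C
38°C vs 52°C → primer R is higher.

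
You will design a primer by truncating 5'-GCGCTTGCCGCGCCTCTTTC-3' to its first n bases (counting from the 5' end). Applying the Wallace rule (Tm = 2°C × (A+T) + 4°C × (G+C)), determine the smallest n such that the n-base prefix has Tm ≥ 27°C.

First 7 bases: GCGCTTG → Tm = 24°C (< 27°C)
First 8 bases: GCGCTTGC → Tm = 28°C (≥ 27°C)
Since every base adds ≥2°C, Tm only increases with n, so the threshold is first crossed at n = 8.

n = 8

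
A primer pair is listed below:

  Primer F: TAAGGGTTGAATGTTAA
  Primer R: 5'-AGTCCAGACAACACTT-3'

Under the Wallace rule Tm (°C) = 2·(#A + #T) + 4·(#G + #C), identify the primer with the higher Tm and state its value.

Primer F: A+T=12, G+C=5 → Tm = 2(12)+4(5) = 44°C
Primer R: A+T=9, G+C=7 → Tm = 2(9)+4(7) = 46°C
44°C vs 46°C → primer R is higher.

Primer R, 46°C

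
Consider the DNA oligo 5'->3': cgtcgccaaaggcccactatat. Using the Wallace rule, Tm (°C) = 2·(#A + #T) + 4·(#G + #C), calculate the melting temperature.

C=8, T=4, G=4, A=6
AT pairs contribute 10, GC pairs contribute 12.
Tm = 2×10 + 4×12 = 68°C

68°C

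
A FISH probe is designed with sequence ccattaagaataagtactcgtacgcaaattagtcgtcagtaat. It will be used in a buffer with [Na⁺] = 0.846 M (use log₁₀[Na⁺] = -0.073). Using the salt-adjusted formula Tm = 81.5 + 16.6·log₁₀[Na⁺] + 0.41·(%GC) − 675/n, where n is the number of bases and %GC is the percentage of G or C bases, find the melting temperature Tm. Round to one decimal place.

Length n = 43. Base counts: A=16, C=8, G=7, T=12
G+C = 15, so %GC = 15/43 × 100 = 34.884%
Salt term: 16.6 × (-0.073) = -1.212
GC term: 0.41 × 34.884 = 14.302; length term: −675/43 = −15.698
Tm = 81.5 + (-1.212) + 14.302 − 15.698 = 78.892 → 78.9°C

78.9°C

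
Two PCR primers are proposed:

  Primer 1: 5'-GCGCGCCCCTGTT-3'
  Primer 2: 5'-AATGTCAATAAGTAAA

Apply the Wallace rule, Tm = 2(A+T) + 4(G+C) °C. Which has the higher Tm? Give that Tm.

Primer 1, 46°C

Primer 1: A+T=3, G+C=10 → Tm = 2(3)+4(10) = 46°C
Primer 2: A+T=13, G+C=3 → Tm = 2(13)+4(3) = 38°C
46°C vs 38°C → primer 1 is higher.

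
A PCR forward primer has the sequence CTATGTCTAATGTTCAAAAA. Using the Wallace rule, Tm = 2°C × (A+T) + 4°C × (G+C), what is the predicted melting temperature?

50°C

G=2, T=7, A=8, C=3
AT pairs contribute 15, GC pairs contribute 5.
Tm = 2×15 + 4×5 = 50°C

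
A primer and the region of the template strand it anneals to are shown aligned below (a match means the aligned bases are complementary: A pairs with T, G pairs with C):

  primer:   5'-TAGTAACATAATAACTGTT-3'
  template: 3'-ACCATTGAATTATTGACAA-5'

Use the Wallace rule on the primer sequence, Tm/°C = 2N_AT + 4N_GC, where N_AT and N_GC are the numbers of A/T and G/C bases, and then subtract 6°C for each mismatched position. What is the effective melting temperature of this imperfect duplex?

Primer base counts: A=8, T=7, G=2, C=2 → A+T=15, G+C=4
Perfect-match Tm = 2(15) + 4(4) = 30 + 16 = 46°C
Mismatches (positions where the bases are not complementary): 2 (at positions 2, 8)
Effective Tm = 46 − 2×6 = 46 − 12 = 34°C

34°C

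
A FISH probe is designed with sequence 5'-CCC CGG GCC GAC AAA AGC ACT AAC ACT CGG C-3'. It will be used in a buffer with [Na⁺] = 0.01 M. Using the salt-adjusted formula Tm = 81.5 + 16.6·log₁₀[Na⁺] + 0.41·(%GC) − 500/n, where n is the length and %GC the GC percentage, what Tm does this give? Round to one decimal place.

58.6°C

Length n = 31. Base counts: C=13, A=9, T=2, G=7
G+C = 20, so %GC = 20/31 × 100 = 64.516%
Salt term: 16.6 × (-2) = -33.2
GC term: 0.41 × 64.516 = 26.452; length term: −500/31 = −16.129
Tm = 81.5 + (-33.2) + 26.452 − 16.129 = 58.623 → 58.6°C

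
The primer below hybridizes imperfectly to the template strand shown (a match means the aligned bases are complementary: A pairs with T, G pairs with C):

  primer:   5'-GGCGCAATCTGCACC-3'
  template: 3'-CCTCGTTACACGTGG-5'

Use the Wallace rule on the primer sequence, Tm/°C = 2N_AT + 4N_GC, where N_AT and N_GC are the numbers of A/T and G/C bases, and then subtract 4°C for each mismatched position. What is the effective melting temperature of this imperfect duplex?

Primer base counts: A=3, T=2, G=4, C=6 → A+T=5, G+C=10
Perfect-match Tm = 2(5) + 4(10) = 10 + 40 = 50°C
Mismatches (positions where the bases are not complementary): 2 (at positions 3, 9)
Effective Tm = 50 − 2×4 = 50 − 8 = 42°C

42°C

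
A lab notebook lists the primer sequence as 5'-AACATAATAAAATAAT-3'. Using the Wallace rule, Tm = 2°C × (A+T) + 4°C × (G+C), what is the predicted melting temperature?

34°C

G=0, T=4, A=11, C=1
A+T = 15, G+C = 1
Tm = 2×15 + 4×1 = 34°C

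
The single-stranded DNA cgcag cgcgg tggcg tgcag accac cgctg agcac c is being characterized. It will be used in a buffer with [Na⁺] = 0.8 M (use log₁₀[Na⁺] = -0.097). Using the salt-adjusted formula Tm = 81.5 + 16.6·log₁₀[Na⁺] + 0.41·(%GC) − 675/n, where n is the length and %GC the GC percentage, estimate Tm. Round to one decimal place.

Length n = 36. Base counts: A=6, T=3, C=14, G=13
G+C = 27, so %GC = 27/36 × 100 = 75%
Salt term: 16.6 × (-0.097) = -1.61
GC term: 0.41 × 75 = 30.75; length term: −675/36 = −18.75
Tm = 81.5 + (-1.61) + 30.75 − 18.75 = 91.89 → 91.9°C

91.9°C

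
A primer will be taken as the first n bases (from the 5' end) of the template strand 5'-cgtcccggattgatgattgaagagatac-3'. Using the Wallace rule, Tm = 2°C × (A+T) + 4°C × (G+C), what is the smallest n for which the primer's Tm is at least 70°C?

n = 24

First 23 bases: CGTCCCGGATTGATGATTGAAGA → Tm = 68°C (< 70°C)
First 24 bases: CGTCCCGGATTGATGATTGAAGAG → Tm = 72°C (≥ 70°C)
Since every base adds ≥2°C, Tm only increases with n, so the threshold is first crossed at n = 24.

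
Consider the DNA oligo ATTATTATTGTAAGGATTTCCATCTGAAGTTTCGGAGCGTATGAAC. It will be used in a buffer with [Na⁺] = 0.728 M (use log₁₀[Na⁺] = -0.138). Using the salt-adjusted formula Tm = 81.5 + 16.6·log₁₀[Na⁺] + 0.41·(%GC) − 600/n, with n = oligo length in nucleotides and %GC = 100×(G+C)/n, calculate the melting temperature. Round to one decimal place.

80.4°C

Length n = 46. Counting bases: G=10, T=17, C=6, A=13
G+C = 16, so %GC = 16/46 × 100 = 34.783%
Salt term: 16.6 × (-0.138) = -2.291
GC term: 0.41 × 34.783 = 14.261; length term: −600/46 = −13.043
Tm = 81.5 + (-2.291) + 14.261 − 13.043 = 80.427 → 80.4°C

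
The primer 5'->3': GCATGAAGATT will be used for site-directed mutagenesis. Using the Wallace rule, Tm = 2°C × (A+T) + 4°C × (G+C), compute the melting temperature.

30°C

T=3, G=3, A=4, C=1
AT pairs contribute 7, GC pairs contribute 4.
Tm = 2×7 + 4×4 = 30°C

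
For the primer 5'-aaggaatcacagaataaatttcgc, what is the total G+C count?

8

A=11, G=4, T=5, C=4
Total G or C: 4 + 4 = 8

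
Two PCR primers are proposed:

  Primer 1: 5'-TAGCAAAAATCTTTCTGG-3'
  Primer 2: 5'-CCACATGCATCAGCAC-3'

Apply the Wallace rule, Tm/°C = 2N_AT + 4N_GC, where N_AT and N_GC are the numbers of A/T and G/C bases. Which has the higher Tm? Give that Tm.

Primer 1: A+T=12, G+C=6 → Tm = 2(12)+4(6) = 48°C
Primer 2: A+T=7, G+C=9 → Tm = 2(7)+4(9) = 50°C
48°C vs 50°C → primer 2 is higher.

Primer 2, 50°C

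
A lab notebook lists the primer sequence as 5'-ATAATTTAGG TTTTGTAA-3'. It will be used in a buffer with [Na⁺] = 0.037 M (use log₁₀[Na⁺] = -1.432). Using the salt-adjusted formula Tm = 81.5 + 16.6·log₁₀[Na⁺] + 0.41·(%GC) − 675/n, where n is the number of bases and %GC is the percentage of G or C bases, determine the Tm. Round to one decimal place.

27.1°C

Length n = 18. Counting bases: C=0, T=9, G=3, A=6
G+C = 3, so %GC = 3/18 × 100 = 16.667%
Salt term: 16.6 × (-1.432) = -23.771
GC term: 0.41 × 16.667 = 6.833; length term: −675/18 = −37.5
Tm = 81.5 + (-23.771) + 6.833 − 37.5 = 27.062 → 27.1°C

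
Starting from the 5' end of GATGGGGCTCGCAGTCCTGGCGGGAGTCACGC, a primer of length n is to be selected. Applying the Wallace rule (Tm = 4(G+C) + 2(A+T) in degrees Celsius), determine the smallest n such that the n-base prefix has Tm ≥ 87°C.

First 25 bases: GATGGGGCTCGCAGTCCTGGCGGGA → Tm = 86°C (< 87°C)
First 26 bases: GATGGGGCTCGCAGTCCTGGCGGGAG → Tm = 90°C (≥ 87°C)
Each additional base adds 2°C (A/T) or 4°C (G/C), so Tm is non-decreasing in n; n = 26 is the first length to reach 87°C.

n = 26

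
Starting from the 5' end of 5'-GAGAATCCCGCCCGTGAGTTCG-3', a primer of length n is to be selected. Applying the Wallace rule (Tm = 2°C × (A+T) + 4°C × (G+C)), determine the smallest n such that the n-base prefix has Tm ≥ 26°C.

n = 9

First 8 bases: GAGAATCC → Tm = 24°C (< 26°C)
First 9 bases: GAGAATCCC → Tm = 28°C (≥ 26°C)
Since every base adds ≥2°C, Tm only increases with n, so the threshold is first crossed at n = 9.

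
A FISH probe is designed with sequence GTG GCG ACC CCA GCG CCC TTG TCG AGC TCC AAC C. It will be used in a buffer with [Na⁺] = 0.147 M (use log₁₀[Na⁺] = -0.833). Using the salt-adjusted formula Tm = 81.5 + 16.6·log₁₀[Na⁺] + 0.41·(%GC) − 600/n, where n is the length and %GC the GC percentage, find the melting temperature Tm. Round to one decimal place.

Length n = 34. A=5, C=15, T=5, G=9
G+C = 24, so %GC = 24/34 × 100 = 70.588%
Salt term: 16.6 × (-0.833) = -13.828
GC term: 0.41 × 70.588 = 28.941; length term: −600/34 = −17.647
Tm = 81.5 + (-13.828) + 28.941 − 17.647 = 78.966 → 79.0°C

79.0°C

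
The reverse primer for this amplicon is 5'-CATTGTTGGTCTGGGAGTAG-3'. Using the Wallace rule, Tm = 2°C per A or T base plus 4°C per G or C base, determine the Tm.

60°C

C=2, T=7, A=3, G=8
AT pairs contribute 10, GC pairs contribute 10.
Tm = 2(10) + 4(10) = 20 + 40 = 60°C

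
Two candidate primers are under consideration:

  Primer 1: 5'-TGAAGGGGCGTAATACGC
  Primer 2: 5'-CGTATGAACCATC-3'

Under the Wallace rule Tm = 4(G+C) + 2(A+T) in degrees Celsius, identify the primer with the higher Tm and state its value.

Primer 1, 56°C

Primer 1: A+T=8, G+C=10 → Tm = 2(8)+4(10) = 56°C
Primer 2: A+T=7, G+C=6 → Tm = 2(7)+4(6) = 38°C
56°C vs 38°C → primer 1 is higher.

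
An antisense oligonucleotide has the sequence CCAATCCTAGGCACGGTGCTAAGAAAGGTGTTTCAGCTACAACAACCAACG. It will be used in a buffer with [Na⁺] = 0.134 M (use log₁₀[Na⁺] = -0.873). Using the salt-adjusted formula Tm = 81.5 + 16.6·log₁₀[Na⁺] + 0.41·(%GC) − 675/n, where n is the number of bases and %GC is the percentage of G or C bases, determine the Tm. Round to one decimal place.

Length n = 51. T=9, C=14, G=11, A=17
G+C = 25, so %GC = 25/51 × 100 = 49.02%
Salt term: 16.6 × (-0.873) = -14.492
GC term: 0.41 × 49.02 = 20.098; length term: −675/51 = −13.235
Tm = 81.5 + (-14.492) + 20.098 − 13.235 = 73.871 → 73.9°C

73.9°C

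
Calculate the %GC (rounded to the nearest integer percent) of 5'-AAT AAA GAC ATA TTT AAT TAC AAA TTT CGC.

T=10, A=14, C=4, G=2
G+C = 2 + 4 = 6 out of 30 bases
%GC = 6/30 × 100 = 20% ≈ 20%

20%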